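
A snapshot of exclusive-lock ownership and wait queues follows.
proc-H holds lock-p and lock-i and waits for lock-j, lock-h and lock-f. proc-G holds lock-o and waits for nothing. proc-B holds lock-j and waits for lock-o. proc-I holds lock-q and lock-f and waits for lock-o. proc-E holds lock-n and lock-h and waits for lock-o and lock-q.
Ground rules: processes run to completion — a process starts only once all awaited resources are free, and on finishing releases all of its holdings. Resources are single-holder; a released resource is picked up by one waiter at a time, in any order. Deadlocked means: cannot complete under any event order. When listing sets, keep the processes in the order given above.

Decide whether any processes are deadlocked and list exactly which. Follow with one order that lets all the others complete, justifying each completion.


The deadlocked set is empty.
Key observation: the wait graph is acyclic; completion cascades from the unblocked processes through everyone else.
A valid finishing order for the others: proc-G, proc-I, proc-B, proc-E, proc-H.
Verifying each step:
  proc-G: no waits; runs immediately, freeing lock-o
  run proc-I (all its waits — lock-o — are resolved); releases lock-q and lock-f
  run proc-B (all its waits — lock-o — are resolved); releases lock-j
  run proc-E (all its waits — lock-o and lock-q — are resolved); releases lock-n and lock-h
  run proc-H (all its waits — lock-j, lock-h and lock-f — are resolved); releases lock-p and lock-i


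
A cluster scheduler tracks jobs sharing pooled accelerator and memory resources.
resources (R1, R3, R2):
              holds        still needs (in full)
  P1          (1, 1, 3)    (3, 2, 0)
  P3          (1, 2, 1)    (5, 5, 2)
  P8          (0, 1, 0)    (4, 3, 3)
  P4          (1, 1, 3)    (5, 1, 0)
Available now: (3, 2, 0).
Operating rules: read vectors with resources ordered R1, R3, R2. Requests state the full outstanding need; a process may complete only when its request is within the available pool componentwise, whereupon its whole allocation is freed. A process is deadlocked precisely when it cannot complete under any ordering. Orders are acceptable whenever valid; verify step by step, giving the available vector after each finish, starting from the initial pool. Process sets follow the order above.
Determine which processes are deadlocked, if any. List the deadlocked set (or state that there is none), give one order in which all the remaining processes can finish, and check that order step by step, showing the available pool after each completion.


Deadlocked: P3 and P4.
Key observation: R1 is the bottleneck — with P1, P8 done the pool holds (4, 4, 3), short of every remaining need.
A valid finishing order for the others: P1, P8. Check, step by step:
  pool = (3, 2, 0)
  P1 needs (3, 2, 0) <= (3, 2, 0) -> finishes; pool += (1, 1, 3) = (4, 3, 3)
  P8 needs (4, 3, 3) <= (4, 3, 3) -> finishes; pool += (0, 1, 0) = (4, 4, 3)
The blocked processes can never fit:
  P3 still needs (5, 5, 2) but only (4, 4, 3) is free — short on R1 and R3
  P4 still needs (5, 1, 0) but only (4, 4, 3) is free — short on R1


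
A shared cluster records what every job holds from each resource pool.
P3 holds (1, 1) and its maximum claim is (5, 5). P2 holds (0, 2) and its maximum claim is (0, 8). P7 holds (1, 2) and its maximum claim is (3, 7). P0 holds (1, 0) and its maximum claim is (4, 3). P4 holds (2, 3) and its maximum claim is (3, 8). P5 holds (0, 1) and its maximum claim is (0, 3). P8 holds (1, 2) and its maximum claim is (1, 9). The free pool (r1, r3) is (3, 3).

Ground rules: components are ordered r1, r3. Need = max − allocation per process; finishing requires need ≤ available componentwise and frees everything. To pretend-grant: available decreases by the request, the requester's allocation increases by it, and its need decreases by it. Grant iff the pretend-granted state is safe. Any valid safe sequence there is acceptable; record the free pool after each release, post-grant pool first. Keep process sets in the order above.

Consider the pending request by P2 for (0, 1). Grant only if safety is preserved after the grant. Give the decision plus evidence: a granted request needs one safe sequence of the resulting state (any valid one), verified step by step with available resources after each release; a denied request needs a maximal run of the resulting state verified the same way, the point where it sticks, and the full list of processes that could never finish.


DENY — the pretend-granted state is unsafe.
Key observation: after P5, P0 complete, (4, 3) is the best the pool ever gets, yet each leftover process wants more r3.
Pretend the grant happened; the run P5, P0 goes as far as possible. Check, step by step:
  pool = (3, 2)
  P5 needs (0, 2) <= (3, 2) -> finishes; pool += (0, 1) = (3, 3)
  P0 needs (3, 3) <= (3, 3) -> finishes; pool += (1, 0) = (4, 3)
  blocked: P3 wants (4, 4), pool (4, 3) — not enough r3
  blocked: P2 wants (0, 5), pool (4, 3) — not enough r3
  blocked: P7 wants (2, 5), pool (4, 3) — not enough r3
  blocked: P4 wants (1, 5), pool (4, 3) — not enough r3
  blocked: P8 wants (0, 7), pool (4, 3) — not enough r3
Processes that could never finish after the grant: P3, P2, P7, P4 and P8.


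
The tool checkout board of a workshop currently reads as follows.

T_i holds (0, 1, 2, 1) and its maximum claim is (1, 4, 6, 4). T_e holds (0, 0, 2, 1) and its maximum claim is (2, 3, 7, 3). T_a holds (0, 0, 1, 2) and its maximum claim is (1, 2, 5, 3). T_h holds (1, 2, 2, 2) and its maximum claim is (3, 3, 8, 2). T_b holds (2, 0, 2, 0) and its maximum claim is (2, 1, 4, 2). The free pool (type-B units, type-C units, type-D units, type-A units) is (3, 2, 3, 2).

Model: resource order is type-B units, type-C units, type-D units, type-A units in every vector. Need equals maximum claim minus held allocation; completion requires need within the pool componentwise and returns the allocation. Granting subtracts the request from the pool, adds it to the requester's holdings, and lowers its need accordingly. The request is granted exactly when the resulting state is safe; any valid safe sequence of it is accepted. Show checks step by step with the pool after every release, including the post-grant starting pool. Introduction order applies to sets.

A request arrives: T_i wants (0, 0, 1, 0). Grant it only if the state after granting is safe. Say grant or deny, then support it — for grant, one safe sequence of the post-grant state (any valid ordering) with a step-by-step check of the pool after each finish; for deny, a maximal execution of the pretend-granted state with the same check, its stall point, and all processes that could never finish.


DENY. Granting would leave the state unsafe.
Key observation: after T_b, T_a the pool peaks at (5, 2, 5, 4), and each blocked process is short somewhere: T_i on type-C units; T_e on type-C units; T_h on type-D units.
Pretend the grant happened; the run T_b, T_a goes as far as possible. Check, step by step:
  pool = (3, 2, 2, 2)
  T_b: need (0, 1, 2, 2) fits (3, 2, 2, 2); releases (2, 0, 2, 0), pool now (5, 2, 4, 2)
  T_a: need (1, 2, 4, 1) fits (5, 2, 4, 2); releases (0, 0, 1, 2), pool now (5, 2, 5, 4)
  T_i cannot run: need (1, 3, 3, 3) vs free (5, 2, 5, 4) (insufficient type-C units)
  T_e cannot run: need (2, 3, 5, 2) vs free (5, 2, 5, 4) (insufficient type-C units)
  T_h cannot run: need (2, 1, 6, 0) vs free (5, 2, 5, 4) (insufficient type-D units)
Post-grant, the permanently blocked set is T_i, T_e and T_h.


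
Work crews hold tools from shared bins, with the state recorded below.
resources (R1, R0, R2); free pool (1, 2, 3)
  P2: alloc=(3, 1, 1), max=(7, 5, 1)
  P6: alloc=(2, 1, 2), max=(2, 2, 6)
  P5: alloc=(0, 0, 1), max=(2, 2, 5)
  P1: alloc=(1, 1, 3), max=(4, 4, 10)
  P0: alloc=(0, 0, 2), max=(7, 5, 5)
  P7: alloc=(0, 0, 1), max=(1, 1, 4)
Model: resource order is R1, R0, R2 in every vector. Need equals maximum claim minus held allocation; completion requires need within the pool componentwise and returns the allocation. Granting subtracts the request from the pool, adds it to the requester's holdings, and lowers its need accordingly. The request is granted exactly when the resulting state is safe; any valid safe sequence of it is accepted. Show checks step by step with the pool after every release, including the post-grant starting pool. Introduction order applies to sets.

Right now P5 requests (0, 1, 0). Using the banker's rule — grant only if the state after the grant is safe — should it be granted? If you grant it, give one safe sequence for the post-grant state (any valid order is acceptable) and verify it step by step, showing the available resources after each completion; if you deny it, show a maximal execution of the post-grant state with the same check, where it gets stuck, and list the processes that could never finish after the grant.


GRANT: granting preserves safety; a valid post-grant sequence is P7, P6, P5, P1, P2, P0.
Key observation: with (1, 1, 3) left after the transfer, P7 can run at once — the state stays safe.
Check on the post-grant state, step by step:
  pool = (1, 1, 3)
  P7 needs (1, 1, 3) <= (1, 1, 3) -> finishes; pool += (0, 0, 1) = (1, 1, 4)
  P6 needs (0, 1, 4) <= (1, 1, 4) -> finishes; pool += (2, 1, 2) = (3, 2, 6)
  P5 needs (2, 1, 4) <= (3, 2, 6) -> finishes; pool += (0, 1, 1) = (3, 3, 7)
  P1 needs (3, 3, 7) <= (3, 3, 7) -> finishes; pool += (1, 1, 3) = (4, 4, 10)
  P2 needs (4, 4, 0) <= (4, 4, 10) -> finishes; pool += (3, 1, 1) = (7, 5, 11)
  P0 needs (7, 5, 3) <= (7, 5, 11) -> finishes; pool += (0, 0, 2) = (7, 5, 13)


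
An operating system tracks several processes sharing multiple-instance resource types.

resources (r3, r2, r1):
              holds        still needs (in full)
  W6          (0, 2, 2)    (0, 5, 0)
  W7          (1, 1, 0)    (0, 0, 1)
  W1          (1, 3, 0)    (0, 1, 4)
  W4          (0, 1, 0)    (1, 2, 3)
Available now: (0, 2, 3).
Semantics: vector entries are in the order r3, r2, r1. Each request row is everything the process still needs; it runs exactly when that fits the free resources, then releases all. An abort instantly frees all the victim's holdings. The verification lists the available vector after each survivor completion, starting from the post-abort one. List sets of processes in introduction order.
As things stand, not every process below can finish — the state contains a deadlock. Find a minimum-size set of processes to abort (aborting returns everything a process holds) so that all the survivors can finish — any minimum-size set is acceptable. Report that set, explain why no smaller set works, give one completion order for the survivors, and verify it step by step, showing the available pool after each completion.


The answer: abort W1.
Key observation: W6 was stuck for good until W1 gave back (1, 3, 0); in the order shown it finishes at step 3.
Minimality: the empty abort set fails — the state is deadlocked as it stands.
The survivors complete as W4, W7, W6. Step-by-step check (starting from the post-abort pool):
  pool = (1, 5, 3)
  W4 needs (1, 2, 3) <= (1, 5, 3) -> finishes; pool += (0, 1, 0) = (1, 6, 3)
  W7 needs (0, 0, 1) <= (1, 6, 3) -> finishes; pool += (1, 1, 0) = (2, 7, 3)
  W6 needs (0, 5, 0) <= (2, 7, 3) -> finishes; pool += (0, 2, 2) = (2, 9, 5)


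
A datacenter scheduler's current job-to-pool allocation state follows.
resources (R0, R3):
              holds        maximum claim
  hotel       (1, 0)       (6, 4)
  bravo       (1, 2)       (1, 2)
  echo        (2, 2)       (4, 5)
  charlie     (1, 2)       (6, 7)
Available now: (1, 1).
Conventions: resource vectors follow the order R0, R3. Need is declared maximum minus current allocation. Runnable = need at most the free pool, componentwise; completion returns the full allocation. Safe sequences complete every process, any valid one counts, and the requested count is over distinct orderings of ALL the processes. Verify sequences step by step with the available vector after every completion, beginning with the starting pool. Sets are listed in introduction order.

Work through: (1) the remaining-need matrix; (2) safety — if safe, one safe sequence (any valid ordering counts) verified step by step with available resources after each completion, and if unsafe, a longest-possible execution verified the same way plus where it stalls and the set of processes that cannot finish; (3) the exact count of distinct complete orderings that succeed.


(1) Outstanding need per process (order R0, R3):
  hotel: (5, 4)
  bravo: (0, 0)
  echo: (2, 3)
  charlie: (5, 5)
(2) The state is UNSAFE.
Key observation: the wall is R0: completing bravo, echo brings the pool only to (4, 5), and all the rest need more.
A maximal execution: bravo, echo — then nothing else fits. Walking it through:
  pool = (1, 1)
  run bravo (needs (0, 0), free (1, 1)); after release of (1, 2) the pool is (2, 3)
  run echo (needs (2, 3), free (2, 3)); after release of (2, 2) the pool is (4, 5)
  blocked: hotel wants (5, 4), pool (4, 5) — not enough R0
  blocked: charlie wants (5, 5), pool (4, 5) — not enough R0
Permanently blocked: hotel and charlie.
(3) Exactly 0 of the possible complete orderings are safe sequences.


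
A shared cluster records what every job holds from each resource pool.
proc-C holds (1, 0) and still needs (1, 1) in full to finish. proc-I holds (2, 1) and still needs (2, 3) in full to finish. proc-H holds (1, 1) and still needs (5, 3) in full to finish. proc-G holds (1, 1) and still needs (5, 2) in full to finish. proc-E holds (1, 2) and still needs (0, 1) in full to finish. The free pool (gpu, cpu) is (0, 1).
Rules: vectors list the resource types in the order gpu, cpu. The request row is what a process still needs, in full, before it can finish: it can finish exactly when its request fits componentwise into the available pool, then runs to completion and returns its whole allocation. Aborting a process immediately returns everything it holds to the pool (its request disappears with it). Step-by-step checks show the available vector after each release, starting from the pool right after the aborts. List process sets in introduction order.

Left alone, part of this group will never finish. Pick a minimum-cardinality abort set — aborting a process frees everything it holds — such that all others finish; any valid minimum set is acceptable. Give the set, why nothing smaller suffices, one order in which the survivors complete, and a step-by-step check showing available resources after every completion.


Abort proc-H.
Key observation: the deadlocked proc-G becomes finishable only because proc-H released (1, 1); it completes at step 4 below.
Why nothing smaller works: aborting no one leaves the state deadlocked as given.
One survivor order: proc-E, proc-I, proc-C, proc-G. Check, step by step (post-abort pool first):
  pool = (1, 2)
  run proc-E (needs (0, 1), free (1, 2)); after release of (1, 2) the pool is (2, 4)
  run proc-I (needs (2, 3), free (2, 4)); after release of (2, 1) the pool is (4, 5)
  run proc-C (needs (1, 1), free (4, 5)); after release of (1, 0) the pool is (5, 5)
  run proc-G (needs (5, 2), free (5, 5)); after release of (1, 1) the pool is (6, 6)


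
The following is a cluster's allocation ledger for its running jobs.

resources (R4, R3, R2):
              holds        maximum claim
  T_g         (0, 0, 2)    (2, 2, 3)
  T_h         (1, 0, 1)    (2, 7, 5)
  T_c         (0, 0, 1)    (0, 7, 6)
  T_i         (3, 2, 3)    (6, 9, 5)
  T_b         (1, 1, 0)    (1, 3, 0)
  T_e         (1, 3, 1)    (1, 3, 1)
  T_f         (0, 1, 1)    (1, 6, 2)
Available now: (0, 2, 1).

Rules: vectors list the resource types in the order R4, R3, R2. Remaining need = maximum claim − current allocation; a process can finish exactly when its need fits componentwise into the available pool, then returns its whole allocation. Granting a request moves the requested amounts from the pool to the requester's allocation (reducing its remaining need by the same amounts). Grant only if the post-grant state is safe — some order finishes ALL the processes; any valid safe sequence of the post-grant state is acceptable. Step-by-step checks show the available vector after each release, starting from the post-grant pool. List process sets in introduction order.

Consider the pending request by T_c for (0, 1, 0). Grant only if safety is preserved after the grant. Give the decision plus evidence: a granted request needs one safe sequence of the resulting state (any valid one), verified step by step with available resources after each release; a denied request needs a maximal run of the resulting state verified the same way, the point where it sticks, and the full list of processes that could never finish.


GRANT. The post-grant state is safe; one safe sequence: T_e, T_b, T_f, T_g, T_c, T_h, T_i.
Key observation: even at the reduced pool (0, 1, 1), T_e fits immediately, so safety survives the grant.
Check on the post-grant state, step by step:
  pool = (0, 1, 1)
  T_e: need (0, 0, 0) fits (0, 1, 1); releases (1, 3, 1), pool now (1, 4, 2)
  T_b: need (0, 2, 0) fits (1, 4, 2); releases (1, 1, 0), pool now (2, 5, 2)
  T_f: need (1, 5, 1) fits (2, 5, 2); releases (0, 1, 1), pool now (2, 6, 3)
  T_g: need (2, 2, 1) fits (2, 6, 3); releases (0, 0, 2), pool now (2, 6, 5)
  T_c: need (0, 6, 5) fits (2, 6, 5); releases (0, 1, 1), pool now (2, 7, 6)
  T_h: need (1, 7, 4) fits (2, 7, 6); releases (1, 0, 1), pool now (3, 7, 7)
  T_i: need (3, 7, 2) fits (3, 7, 7); releases (3, 2, 3), pool now (6, 9, 10)


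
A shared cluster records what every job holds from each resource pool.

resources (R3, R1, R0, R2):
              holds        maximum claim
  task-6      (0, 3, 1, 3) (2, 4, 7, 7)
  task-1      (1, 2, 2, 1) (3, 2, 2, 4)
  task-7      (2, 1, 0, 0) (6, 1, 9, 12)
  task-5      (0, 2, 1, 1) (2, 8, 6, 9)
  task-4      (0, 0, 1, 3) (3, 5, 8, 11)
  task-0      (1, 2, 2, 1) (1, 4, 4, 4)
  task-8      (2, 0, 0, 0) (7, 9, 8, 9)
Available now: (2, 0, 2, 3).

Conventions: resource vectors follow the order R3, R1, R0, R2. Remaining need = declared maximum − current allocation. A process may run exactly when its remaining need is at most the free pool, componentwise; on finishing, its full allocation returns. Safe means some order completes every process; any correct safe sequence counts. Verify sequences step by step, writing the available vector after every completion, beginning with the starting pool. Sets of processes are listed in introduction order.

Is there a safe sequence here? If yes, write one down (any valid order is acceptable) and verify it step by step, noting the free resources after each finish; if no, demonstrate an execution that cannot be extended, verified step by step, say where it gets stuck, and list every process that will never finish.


The state is SAFE; one workable sequence: task-1, task-0, task-6, task-4, task-5, task-7, task-8.
Key observation: the first exact fit in this order is task-1 — it needs (2, 0, 0, 3) with (2, 0, 2, 3) free, meeting a requested resource to the last unit.
Verifying each step:
  pool = (2, 0, 2, 3)
  task-1 needs (2, 0, 0, 3) <= (2, 0, 2, 3) -> finishes; pool += (1, 2, 2, 1) = (3, 2, 4, 4)
  task-0 needs (0, 2, 2, 3) <= (3, 2, 4, 4) -> finishes; pool += (1, 2, 2, 1) = (4, 4, 6, 5)
  task-6 needs (2, 1, 6, 4) <= (4, 4, 6, 5) -> finishes; pool += (0, 3, 1, 3) = (4, 7, 7, 8)
  task-4 needs (3, 5, 7, 8) <= (4, 7, 7, 8) -> finishes; pool += (0, 0, 1, 3) = (4, 7, 8, 11)
  task-5 needs (2, 6, 5, 8) <= (4, 7, 8, 11) -> finishes; pool += (0, 2, 1, 1) = (4, 9, 9, 12)
  task-7 needs (4, 0, 9, 12) <= (4, 9, 9, 12) -> finishes; pool += (2, 1, 0, 0) = (6, 10, 9, 12)
  task-8 needs (5, 9, 8, 9) <= (6, 10, 9, 12) -> finishes; pool += (2, 0, 0, 0) = (8, 10, 9, 12)


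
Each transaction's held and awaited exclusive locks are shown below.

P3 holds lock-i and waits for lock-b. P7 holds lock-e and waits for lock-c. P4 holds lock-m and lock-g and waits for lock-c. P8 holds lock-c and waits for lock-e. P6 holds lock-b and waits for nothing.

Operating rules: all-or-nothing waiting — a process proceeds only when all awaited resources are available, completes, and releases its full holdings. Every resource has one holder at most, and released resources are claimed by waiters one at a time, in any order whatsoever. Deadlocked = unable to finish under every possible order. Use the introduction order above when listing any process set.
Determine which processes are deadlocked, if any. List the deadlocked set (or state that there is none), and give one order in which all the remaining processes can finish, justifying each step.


The deadlocked set is P7, P4 and P8.
Key observation: the knot is the closed ring of waits P7 -> P8 -> P7; P4 waits into the deadlock from upstream.
The rest can finish in the order P6, P3.
Verifying each step:
  run P6 (it waits on nothing); releases lock-b
  P3 waits on lock-b — all released -> runs and releases lock-i


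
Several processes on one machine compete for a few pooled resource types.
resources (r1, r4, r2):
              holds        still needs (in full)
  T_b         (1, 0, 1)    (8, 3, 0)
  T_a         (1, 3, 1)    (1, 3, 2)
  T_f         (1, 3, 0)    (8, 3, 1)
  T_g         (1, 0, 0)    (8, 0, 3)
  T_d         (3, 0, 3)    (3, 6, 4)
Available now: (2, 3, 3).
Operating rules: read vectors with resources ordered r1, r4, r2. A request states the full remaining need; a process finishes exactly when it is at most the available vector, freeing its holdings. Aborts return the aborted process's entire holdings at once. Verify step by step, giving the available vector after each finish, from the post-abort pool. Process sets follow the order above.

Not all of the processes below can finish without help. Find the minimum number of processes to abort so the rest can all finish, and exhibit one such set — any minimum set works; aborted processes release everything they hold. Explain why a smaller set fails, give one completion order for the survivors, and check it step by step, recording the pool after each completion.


The answer: abort T_f and T_g.
Key observation: before aborting T_f and T_g, T_b was permanently blocked — no order could ever run it; afterwards it completes at step 3.
Minimality, checking each single-abort alternative: T_b alone leaves T_f blocked (short on r1); T_a alone leaves T_b blocked (short on r1); T_f alone leaves T_b blocked (short on r1); T_g alone leaves T_b blocked (short on r1); T_d alone leaves T_b blocked (short on r1).
One survivor order: T_a, T_d, T_b. Check, step by step (post-abort pool first):
  pool = (4, 6, 3)
  run T_a (needs (1, 3, 2), free (4, 6, 3)); after release of (1, 3, 1) the pool is (5, 9, 4)
  run T_d (needs (3, 6, 4), free (5, 9, 4)); after release of (3, 0, 3) the pool is (8, 9, 7)
  run T_b (needs (8, 3, 0), free (8, 9, 7)); after release of (1, 0, 1) the pool is (9, 9, 8)


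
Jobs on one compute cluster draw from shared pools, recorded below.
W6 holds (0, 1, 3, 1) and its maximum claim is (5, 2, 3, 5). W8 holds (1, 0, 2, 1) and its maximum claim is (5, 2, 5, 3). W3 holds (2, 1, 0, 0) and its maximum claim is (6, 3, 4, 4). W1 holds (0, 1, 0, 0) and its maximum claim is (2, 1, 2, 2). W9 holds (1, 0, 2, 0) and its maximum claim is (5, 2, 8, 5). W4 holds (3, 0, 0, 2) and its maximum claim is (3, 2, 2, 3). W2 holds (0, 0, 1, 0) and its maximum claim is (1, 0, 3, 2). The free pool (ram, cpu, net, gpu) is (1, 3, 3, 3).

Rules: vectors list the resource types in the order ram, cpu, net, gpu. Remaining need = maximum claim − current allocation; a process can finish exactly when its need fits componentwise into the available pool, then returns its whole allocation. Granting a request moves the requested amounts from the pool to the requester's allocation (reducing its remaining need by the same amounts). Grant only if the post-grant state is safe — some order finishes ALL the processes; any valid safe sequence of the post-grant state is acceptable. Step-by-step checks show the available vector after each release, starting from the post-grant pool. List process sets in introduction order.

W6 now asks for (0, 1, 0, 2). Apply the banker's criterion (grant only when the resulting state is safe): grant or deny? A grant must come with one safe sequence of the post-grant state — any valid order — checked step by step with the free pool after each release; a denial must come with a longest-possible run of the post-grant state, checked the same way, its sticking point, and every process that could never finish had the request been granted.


GRANT — the state after the grant stays safe, e.g. via W4, W2, W8, W1, W6, W3, W9.
Key observation: even at the reduced pool (1, 2, 3, 1), W4 fits immediately, so safety survives the grant.
Step-by-step check of the post-grant state:
  pool = (1, 2, 3, 1)
  W4 needs (0, 2, 2, 1) <= (1, 2, 3, 1) -> finishes; pool += (3, 0, 0, 2) = (4, 2, 3, 3)
  W2 needs (1, 0, 2, 2) <= (4, 2, 3, 3) -> finishes; pool += (0, 0, 1, 0) = (4, 2, 4, 3)
  W8 needs (4, 2, 3, 2) <= (4, 2, 4, 3) -> finishes; pool += (1, 0, 2, 1) = (5, 2, 6, 4)
  W1 needs (2, 0, 2, 2) <= (5, 2, 6, 4) -> finishes; pool += (0, 1, 0, 0) = (5, 3, 6, 4)
  W6 needs (5, 0, 0, 2) <= (5, 3, 6, 4) -> finishes; pool += (0, 2, 3, 3) = (5, 5, 9, 7)
  W3 needs (4, 2, 4, 4) <= (5, 5, 9, 7) -> finishes; pool += (2, 1, 0, 0) = (7, 6, 9, 7)
  W9 needs (4, 2, 6, 5) <= (7, 6, 9, 7) -> finishes; pool += (1, 0, 2, 0) = (8, 6, 11, 7)


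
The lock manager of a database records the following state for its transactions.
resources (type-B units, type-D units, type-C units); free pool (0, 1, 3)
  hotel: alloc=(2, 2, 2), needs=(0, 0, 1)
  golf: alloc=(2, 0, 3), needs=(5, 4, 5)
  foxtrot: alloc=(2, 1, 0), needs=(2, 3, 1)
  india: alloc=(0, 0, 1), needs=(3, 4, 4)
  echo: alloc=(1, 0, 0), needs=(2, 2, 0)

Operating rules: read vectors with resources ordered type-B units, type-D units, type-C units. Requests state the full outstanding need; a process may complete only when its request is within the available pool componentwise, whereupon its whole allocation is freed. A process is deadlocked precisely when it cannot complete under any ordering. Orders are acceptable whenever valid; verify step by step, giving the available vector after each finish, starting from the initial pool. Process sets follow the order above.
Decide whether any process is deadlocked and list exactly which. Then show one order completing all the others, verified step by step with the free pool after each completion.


The deadlocked set is empty.
Key observation: no deadlock: hotel fits now, and the freed resources carry the rest through.
The rest can finish in the order hotel, foxtrot, india, echo, golf. Step-by-step check:
  pool = (0, 1, 3)
  hotel: need (0, 0, 1) fits (0, 1, 3); releases (2, 2, 2), pool now (2, 3, 5)
  foxtrot: need (2, 3, 1) fits (2, 3, 5); releases (2, 1, 0), pool now (4, 4, 5)
  india: need (3, 4, 4) fits (4, 4, 5); releases (0, 0, 1), pool now (4, 4, 6)
  echo: need (2, 2, 0) fits (4, 4, 6); releases (1, 0, 0), pool now (5, 4, 6)
  golf: need (5, 4, 5) fits (5, 4, 6); releases (2, 0, 3), pool now (7, 4, 9)


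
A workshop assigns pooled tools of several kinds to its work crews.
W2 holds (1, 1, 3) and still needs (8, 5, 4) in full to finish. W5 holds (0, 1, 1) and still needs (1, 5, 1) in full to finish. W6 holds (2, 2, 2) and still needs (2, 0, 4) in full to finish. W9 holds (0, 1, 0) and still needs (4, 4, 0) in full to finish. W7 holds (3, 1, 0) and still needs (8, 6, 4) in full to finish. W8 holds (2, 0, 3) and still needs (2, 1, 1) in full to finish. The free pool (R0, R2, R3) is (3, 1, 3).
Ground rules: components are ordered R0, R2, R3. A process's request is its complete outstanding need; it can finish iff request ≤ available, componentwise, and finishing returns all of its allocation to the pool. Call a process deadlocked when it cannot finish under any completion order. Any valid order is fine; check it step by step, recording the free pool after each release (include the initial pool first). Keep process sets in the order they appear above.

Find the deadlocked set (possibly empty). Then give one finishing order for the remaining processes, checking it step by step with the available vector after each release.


Deadlocked: W2, W5, W9 and W7.
Key observation: after W8, W6 complete, (7, 3, 8) is the best the pool ever gets, yet each leftover process wants more R2.
The rest can finish in the order W8, W6. Verifying each step:
  pool = (3, 1, 3)
  W8 needs (2, 1, 1) <= (3, 1, 3) -> finishes; pool += (2, 0, 3) = (5, 1, 6)
  W6 needs (2, 0, 4) <= (5, 1, 6) -> finishes; pool += (2, 2, 2) = (7, 3, 8)
None of the blocked processes ever fits:
  W2 still needs (8, 5, 4) but only (7, 3, 8) is free — short on R0 and R2
  W5 still needs (1, 5, 1) but only (7, 3, 8) is free — short on R2
  W9 still needs (4, 4, 0) but only (7, 3, 8) is free — short on R2
  W7 still needs (8, 6, 4) but only (7, 3, 8) is free — short on R0 and R2


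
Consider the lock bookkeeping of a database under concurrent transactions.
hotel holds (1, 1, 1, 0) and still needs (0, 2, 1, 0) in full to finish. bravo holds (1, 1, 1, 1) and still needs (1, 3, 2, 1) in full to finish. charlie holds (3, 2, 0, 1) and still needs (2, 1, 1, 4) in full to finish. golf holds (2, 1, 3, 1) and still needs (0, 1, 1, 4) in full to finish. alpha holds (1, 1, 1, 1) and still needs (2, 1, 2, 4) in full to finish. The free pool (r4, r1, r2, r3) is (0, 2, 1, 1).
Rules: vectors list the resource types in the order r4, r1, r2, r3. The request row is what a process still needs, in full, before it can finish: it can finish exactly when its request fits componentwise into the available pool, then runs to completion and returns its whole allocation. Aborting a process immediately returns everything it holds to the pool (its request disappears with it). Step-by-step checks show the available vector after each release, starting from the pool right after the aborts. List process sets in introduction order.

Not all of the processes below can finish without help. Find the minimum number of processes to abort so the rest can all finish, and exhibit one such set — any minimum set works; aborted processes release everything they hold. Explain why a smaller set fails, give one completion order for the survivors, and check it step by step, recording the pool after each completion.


The answer: abort golf and alpha.
Key observation: before aborting golf and alpha, charlie was permanently blocked — no order could ever run it; afterwards it completes at step 3.
No one abort is enough; case by case: hotel alone leaves charlie blocked (short on r3); bravo alone leaves charlie blocked (short on r3); charlie alone leaves golf blocked (short on r3); golf alone leaves charlie blocked (short on r3); alpha alone leaves charlie blocked (short on r3).
The survivors complete as bravo, hotel, charlie. Step-by-step check (starting from the post-abort pool):
  pool = (3, 4, 5, 3)
  bravo needs (1, 3, 2, 1) <= (3, 4, 5, 3) -> finishes; pool += (1, 1, 1, 1) = (4, 5, 6, 4)
  hotel needs (0, 2, 1, 0) <= (4, 5, 6, 4) -> finishes; pool += (1, 1, 1, 0) = (5, 6, 7, 4)
  charlie needs (2, 1, 1, 4) <= (5, 6, 7, 4) -> finishes; pool += (3, 2, 0, 1) = (8, 8, 7, 5)


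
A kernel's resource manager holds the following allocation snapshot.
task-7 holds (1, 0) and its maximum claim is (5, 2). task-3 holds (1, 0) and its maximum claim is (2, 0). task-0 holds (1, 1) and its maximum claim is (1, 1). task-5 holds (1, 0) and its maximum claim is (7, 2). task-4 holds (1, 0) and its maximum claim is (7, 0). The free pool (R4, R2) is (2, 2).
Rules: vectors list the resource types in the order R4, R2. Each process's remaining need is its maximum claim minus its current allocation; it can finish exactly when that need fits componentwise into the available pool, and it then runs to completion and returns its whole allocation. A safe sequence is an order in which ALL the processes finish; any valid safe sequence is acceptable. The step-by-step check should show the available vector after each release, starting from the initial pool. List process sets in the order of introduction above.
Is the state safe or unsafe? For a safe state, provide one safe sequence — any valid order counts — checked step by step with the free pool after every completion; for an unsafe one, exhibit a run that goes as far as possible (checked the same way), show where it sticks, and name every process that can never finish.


UNSAFE — no complete ordering exists.
Key observation: after task-3, task-0, task-7 complete, (5, 3) is the best the pool ever gets, yet each leftover process wants more R4.
The run task-3, task-0, task-7 cannot be extended any further. Step-by-step check:
  pool = (2, 2)
  task-3 needs (1, 0) <= (2, 2) -> finishes; pool += (1, 0) = (3, 2)
  task-0 needs (0, 0) <= (3, 2) -> finishes; pool += (1, 1) = (4, 3)
  task-7 needs (4, 2) <= (4, 3) -> finishes; pool += (1, 0) = (5, 3)
  task-5 cannot run: need (6, 2) vs free (5, 3) (insufficient R4)
  task-4 cannot run: need (6, 0) vs free (5, 3) (insufficient R4)
Processes that can never finish: task-5 and task-4.


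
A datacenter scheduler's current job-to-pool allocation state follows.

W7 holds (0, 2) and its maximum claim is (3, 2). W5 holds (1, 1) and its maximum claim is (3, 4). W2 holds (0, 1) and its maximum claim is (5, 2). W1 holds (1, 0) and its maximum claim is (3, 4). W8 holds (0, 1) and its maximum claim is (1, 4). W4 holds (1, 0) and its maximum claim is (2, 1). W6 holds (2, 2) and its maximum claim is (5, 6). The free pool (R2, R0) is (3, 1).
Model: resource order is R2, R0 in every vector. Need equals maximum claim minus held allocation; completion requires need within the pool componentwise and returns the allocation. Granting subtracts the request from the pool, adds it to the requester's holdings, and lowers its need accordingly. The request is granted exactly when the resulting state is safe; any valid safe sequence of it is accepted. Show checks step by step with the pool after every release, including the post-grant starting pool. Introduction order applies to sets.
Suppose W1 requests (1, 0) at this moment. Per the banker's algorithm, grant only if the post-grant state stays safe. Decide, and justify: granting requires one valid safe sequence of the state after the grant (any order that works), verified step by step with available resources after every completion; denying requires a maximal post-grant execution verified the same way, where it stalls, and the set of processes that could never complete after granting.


GRANT: granting preserves safety; a valid post-grant sequence is W4, W7, W5, W6, W8, W1, W2.
Key observation: post-grant, (2, 1) remains, and an order beginning with W4 completes everyone.
Check on the post-grant state, step by step:
  pool = (2, 1)
  W4 needs (1, 1) <= (2, 1) -> finishes; pool += (1, 0) = (3, 1)
  W7 needs (3, 0) <= (3, 1) -> finishes; pool += (0, 2) = (3, 3)
  W5 needs (2, 3) <= (3, 3) -> finishes; pool += (1, 1) = (4, 4)
  W6 needs (3, 4) <= (4, 4) -> finishes; pool += (2, 2) = (6, 6)
  W8 needs (1, 3) <= (6, 6) -> finishes; pool += (0, 1) = (6, 7)
  W1 needs (1, 4) <= (6, 7) -> finishes; pool += (2, 0) = (8, 7)
  W2 needs (5, 1) <= (8, 7) -> finishes; pool += (0, 1) = (8, 8)


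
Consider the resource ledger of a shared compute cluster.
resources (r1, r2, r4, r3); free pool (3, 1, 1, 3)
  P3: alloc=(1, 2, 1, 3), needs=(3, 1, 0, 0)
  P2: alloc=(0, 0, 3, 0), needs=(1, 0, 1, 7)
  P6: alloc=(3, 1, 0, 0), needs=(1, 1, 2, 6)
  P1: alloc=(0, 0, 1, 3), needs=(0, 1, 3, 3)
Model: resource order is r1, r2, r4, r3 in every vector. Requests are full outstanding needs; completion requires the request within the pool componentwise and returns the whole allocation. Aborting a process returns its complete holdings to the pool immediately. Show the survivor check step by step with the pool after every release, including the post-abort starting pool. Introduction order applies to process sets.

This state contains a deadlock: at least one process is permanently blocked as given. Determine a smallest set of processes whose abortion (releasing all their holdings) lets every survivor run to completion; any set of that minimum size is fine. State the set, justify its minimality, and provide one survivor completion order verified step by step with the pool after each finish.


Minimum abort set: P2.
Key observation: P1 had no path to completion before; after the abort of P2 ((0, 0, 3, 0) returned), step 1 is where it fits.
Minimality: the empty abort set fails — the state is deadlocked as it stands.
One survivor order: P1, P3, P6. Step-by-step check (post-abort pool first):
  pool = (3, 1, 4, 3)
  run P1 (needs (0, 1, 3, 3), free (3, 1, 4, 3)); after release of (0, 0, 1, 3) the pool is (3, 1, 5, 6)
  run P3 (needs (3, 1, 0, 0), free (3, 1, 5, 6)); after release of (1, 2, 1, 3) the pool is (4, 3, 6, 9)
  run P6 (needs (1, 1, 2, 6), free (4, 3, 6, 9)); after release of (3, 1, 0, 0) the pool is (7, 4, 6, 9)


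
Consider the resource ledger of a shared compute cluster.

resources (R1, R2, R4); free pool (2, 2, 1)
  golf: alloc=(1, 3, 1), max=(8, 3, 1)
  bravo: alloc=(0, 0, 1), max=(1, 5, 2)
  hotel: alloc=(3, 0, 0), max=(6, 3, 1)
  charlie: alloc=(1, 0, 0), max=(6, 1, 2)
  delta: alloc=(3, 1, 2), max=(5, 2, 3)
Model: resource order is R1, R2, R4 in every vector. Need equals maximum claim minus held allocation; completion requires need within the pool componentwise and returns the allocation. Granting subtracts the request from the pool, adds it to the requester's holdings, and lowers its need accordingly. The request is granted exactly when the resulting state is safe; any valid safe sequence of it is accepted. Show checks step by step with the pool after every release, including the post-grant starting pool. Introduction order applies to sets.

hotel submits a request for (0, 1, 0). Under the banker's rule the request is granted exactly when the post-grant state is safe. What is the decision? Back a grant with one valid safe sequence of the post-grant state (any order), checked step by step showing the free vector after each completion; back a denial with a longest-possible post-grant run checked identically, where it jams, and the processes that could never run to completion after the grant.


GRANT: granting preserves safety; a valid post-grant sequence is delta, hotel, charlie, golf, bravo.
Key observation: even at the reduced pool (2, 1, 1), delta fits immediately, so safety survives the grant.
Verifying the post-grant state step by step:
  pool = (2, 1, 1)
  delta needs (2, 1, 1) <= (2, 1, 1) -> finishes; pool += (3, 1, 2) = (5, 2, 3)
  hotel needs (3, 2, 1) <= (5, 2, 3) -> finishes; pool += (3, 1, 0) = (8, 3, 3)
  charlie needs (5, 1, 2) <= (8, 3, 3) -> finishes; pool += (1, 0, 0) = (9, 3, 3)
  golf needs (7, 0, 0) <= (9, 3, 3) -> finishes; pool += (1, 3, 1) = (10, 6, 4)
  bravo needs (1, 5, 1) <= (10, 6, 4) -> finishes; pool += (0, 0, 1) = (10, 6, 5)


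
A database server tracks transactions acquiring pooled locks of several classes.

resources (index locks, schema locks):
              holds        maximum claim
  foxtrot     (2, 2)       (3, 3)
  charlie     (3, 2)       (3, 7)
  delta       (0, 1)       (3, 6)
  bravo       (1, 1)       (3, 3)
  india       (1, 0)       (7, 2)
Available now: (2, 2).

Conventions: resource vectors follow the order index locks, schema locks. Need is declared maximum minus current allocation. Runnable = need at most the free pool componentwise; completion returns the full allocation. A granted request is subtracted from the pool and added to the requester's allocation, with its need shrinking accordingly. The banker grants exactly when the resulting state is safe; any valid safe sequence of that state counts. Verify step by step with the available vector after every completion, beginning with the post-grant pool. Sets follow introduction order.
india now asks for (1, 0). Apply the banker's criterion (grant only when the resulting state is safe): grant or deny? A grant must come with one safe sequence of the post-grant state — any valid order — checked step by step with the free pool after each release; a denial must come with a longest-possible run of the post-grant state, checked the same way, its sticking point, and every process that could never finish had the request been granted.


GRANT: granting preserves safety; a valid post-grant sequence is foxtrot, bravo, charlie, delta, india.
Key observation: even at the reduced pool (1, 2), foxtrot fits immediately, so safety survives the grant.
Check on the post-grant state, step by step:
  pool = (1, 2)
  run foxtrot (needs (1, 1), free (1, 2)); after release of (2, 2) the pool is (3, 4)
  run bravo (needs (2, 2), free (3, 4)); after release of (1, 1) the pool is (4, 5)
  run charlie (needs (0, 5), free (4, 5)); after release of (3, 2) the pool is (7, 7)
  run delta (needs (3, 5), free (7, 7)); after release of (0, 1) the pool is (7, 8)
  run india (needs (5, 2), free (7, 8)); after release of (2, 0) the pool is (9, 8)
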